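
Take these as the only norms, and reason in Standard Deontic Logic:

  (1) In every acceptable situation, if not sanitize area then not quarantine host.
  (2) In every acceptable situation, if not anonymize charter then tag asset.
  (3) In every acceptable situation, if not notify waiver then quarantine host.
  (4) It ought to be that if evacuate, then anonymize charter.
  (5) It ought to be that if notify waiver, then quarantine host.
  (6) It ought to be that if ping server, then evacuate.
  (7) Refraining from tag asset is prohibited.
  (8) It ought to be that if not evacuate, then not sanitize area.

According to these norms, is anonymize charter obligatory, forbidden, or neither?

Obligatory

Premises 3 and 5 cover both cases: O(¬notify_waiver → quarantine_host) and O(notify_waiver → quarantine_host). Since ¬notify_waiver ∨ notify_waiver is a tautology, O(quarantine_host) follows.
The contrapositive of premise 1 (O(¬sanitize_area → ¬quarantine_host)) is O(quarantine_host → sanitize_area), and O(quarantine_host) is already established, so O(sanitize_area).
Premise 8 is O(¬evacuate → ¬sanitize_area); contrapositively O(sanitize_area → evacuate). Since O(sanitize_area) holds, K gives O(evacuate).
Premise 4 is O(evacuate → anonymize_charter); since O(evacuate), deontic closure gives O(anonymize_charter).
Premises 2, 6, 7 do not contribute to this derivation.
Hence anonymize_charter is obligatory.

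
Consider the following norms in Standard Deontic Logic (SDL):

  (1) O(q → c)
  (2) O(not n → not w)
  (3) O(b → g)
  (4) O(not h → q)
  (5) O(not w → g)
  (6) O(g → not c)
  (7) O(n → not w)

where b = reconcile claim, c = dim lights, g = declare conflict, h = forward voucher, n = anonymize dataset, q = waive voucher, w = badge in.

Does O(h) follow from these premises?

Yes

By case analysis on n: premise 7 gives O(n → not w) and premise 2 gives O(not n → not w), so O(not w) either way.
Applying K to premise 5 (O(not w → g)) and O(not w) yields O(g).
Premise 6 is O(g → not c); since O(g), deontic closure gives O(not c).
Premise 1, O(q → c), contraposes to O(not c → not q); with O(not c) we get O(not q).
Premise 4 is O(not h → q); contrapositively O(not q → h). Since O(not q) holds, K gives O(h).
Premise 3 does not contribute to this derivation.
So O(h) follows.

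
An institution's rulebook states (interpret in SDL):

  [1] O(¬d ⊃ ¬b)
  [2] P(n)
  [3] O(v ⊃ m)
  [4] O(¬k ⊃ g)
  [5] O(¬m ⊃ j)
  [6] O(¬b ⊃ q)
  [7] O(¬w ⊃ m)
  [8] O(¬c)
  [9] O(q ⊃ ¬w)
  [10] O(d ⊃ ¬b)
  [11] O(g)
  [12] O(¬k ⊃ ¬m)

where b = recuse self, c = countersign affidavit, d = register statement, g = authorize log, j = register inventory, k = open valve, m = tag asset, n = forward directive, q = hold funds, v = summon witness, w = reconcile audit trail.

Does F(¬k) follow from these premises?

Yes

Premises 10 and 1 are O(d ⊃ ¬b) and O(¬d ⊃ ¬b); every ideal world satisfies d or ¬d, so in either case ¬b holds — hence O(¬b).
From O(¬b) and premise 6, O(¬b ⊃ q), we obtain O(q).
With premise 9, O(q ⊃ ¬w), the K-axiom yields O(¬w).
Premise 7 is O(¬w ⊃ m); since O(¬w), deontic closure gives O(m).
Premise 12 is O(¬k ⊃ ¬m); contrapositively O(m ⊃ k). Since O(m) holds, K gives O(k).
Premises 2, 3, 4, 5, 8, 11 do not contribute to this derivation.
So O(k) holds, i.e. F(¬k). The claim follows.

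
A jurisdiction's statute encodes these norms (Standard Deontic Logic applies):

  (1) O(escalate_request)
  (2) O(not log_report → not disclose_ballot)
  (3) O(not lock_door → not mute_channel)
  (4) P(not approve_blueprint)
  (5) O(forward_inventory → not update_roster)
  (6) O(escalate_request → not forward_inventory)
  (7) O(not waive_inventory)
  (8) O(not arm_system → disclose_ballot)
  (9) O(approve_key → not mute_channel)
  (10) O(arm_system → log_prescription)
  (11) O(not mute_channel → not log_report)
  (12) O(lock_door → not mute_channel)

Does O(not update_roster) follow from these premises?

Premise 5 is O(forward_inventory → not update_roster), but O(forward_inventory) is not derivable from the premises, so it does not yield O(not update_roster).
No other premise forces O(not update_roster). An ideal world satisfying every premise can still have not update_roster false, so O(not update_roster) is not derivable.

No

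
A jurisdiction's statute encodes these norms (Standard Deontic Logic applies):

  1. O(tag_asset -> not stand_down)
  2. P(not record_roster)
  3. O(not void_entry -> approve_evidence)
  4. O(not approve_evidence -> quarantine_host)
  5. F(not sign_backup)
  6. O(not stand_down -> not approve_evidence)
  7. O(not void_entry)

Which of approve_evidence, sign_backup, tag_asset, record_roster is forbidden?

tag_asset

Premise 7 states O(not void_entry) outright.
With premise 3, O(not void_entry -> approve_evidence), the K-axiom yields O(approve_evidence).
Premise 6, O(not stand_down -> not approve_evidence), contraposes to O(approve_evidence -> stand_down); with O(approve_evidence) we get O(stand_down).
The contrapositive of premise 1 (O(tag_asset -> not stand_down)) is O(stand_down -> not tag_asset), and O(stand_down) is already established, so O(not tag_asset).
So O(not tag_asset) holds, i.e. tag_asset is forbidden. None of the other listed options is forbidden under the premises.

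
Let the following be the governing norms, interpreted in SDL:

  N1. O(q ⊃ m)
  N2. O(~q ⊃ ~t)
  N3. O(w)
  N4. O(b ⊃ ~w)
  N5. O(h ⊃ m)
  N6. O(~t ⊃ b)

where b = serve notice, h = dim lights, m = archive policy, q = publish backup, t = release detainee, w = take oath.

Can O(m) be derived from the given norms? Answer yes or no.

Premise 3 states O(w) outright.
Premise 4 is O(b ⊃ ~w); contrapositively O(w ⊃ ~b). Since O(w) holds, K gives O(~b).
The contrapositive of premise 6 (O(~t ⊃ b)) is O(~b ⊃ t), and O(~b) is already established, so O(t).
Premise 2 is O(~q ⊃ ~t); contrapositively O(t ⊃ q). Since O(t) holds, K gives O(q).
Premise 1 is O(q ⊃ m); since O(q), deontic closure gives O(m).
Premise 5 does not contribute to this derivation.
So O(m) follows.

Yes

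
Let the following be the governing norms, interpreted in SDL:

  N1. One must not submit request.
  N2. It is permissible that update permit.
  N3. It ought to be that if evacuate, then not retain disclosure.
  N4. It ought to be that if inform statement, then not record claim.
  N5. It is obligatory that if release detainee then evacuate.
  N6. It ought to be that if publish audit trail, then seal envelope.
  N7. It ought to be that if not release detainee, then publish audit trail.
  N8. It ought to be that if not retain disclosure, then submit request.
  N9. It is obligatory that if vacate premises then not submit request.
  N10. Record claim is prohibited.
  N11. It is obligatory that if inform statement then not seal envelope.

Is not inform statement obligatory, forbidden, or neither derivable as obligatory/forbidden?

Premise 1, F(submit_request), is equivalent to O(¬submit_request).
Premise 8, O(¬retain_disclosure → submit_request), contraposes to O(¬submit_request → retain_disclosure); with O(¬submit_request) we get O(retain_disclosure).
Premise 3 is O(evacuate → ¬retain_disclosure); contrapositively O(retain_disclosure → ¬evacuate). Since O(retain_disclosure) holds, K gives O(¬evacuate).
Premise 5, O(release_detainee → evacuate), contraposes to O(¬evacuate → ¬release_detainee); with O(¬evacuate) we get O(¬release_detainee).
Applying K to premise 7 (O(¬release_detainee → publish_audit_trail)) and O(¬release_detainee) yields O(publish_audit_trail).
With premise 6, O(publish_audit_trail → seal_envelope), the K-axiom yields O(seal_envelope).
The contrapositive of premise 11 (O(inform_statement → ¬seal_envelope)) is O(seal_envelope → ¬inform_statement), and O(seal_envelope) is already established, so O(¬inform_statement).
Premises 2, 4, 9, 10 do not contribute to this derivation.
Hence ¬inform_statement is obligatory.

Obligatory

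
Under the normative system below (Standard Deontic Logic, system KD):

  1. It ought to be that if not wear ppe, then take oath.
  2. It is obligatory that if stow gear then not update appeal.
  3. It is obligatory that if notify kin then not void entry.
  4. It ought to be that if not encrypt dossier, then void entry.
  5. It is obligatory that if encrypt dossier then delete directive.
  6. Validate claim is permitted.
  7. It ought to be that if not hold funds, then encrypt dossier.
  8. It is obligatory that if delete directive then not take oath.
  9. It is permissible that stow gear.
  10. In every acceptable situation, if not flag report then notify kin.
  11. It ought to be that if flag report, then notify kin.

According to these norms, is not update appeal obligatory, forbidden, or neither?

Neither

Premise 2 is O(stow_gear → ¬update_appeal), but O(stow_gear) is not derivable from the premises (the permission P(stow_gear) asserts only ¬O(¬stow_gear), not O(stow_gear)), so it does not yield O(¬update_appeal).
No premise or chain of K-axiom applications forces O(¬update_appeal), and none forces O(update_appeal). So ¬update_appeal is neither obligatory nor forbidden under these norms.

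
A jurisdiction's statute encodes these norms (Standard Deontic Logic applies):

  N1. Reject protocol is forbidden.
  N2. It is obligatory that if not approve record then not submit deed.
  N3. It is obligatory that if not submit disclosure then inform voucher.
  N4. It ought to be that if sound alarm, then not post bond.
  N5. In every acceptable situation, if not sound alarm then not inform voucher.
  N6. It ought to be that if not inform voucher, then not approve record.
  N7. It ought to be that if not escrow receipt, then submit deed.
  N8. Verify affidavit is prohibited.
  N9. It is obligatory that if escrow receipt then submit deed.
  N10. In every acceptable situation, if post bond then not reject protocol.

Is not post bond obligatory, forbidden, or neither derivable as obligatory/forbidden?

Obligatory

Premises 7 and 9 cover both cases: O(¬escrow_receipt → submit_deed) and O(escrow_receipt → submit_deed). Since ¬escrow_receipt ∨ escrow_receipt is a tautology, O(submit_deed) follows.
The contrapositive of premise 2 (O(¬approve_record → ¬submit_deed)) is O(submit_deed → approve_record), and O(submit_deed) is already established, so O(approve_record).
Premise 6, O(¬inform_voucher → ¬approve_record), contraposes to O(approve_record → inform_voucher); with O(approve_record) we get O(inform_voucher).
Premise 5, O(¬sound_alarm → ¬inform_voucher), contraposes to O(inform_voucher → sound_alarm); with O(inform_voucher) we get O(sound_alarm).
Applying K to premise 4 (O(sound_alarm → ¬post_bond)) and O(sound_alarm) yields O(¬post_bond).
Premises 1, 3, 8, 10 do not contribute to this derivation.
Hence ¬post_bond is obligatory.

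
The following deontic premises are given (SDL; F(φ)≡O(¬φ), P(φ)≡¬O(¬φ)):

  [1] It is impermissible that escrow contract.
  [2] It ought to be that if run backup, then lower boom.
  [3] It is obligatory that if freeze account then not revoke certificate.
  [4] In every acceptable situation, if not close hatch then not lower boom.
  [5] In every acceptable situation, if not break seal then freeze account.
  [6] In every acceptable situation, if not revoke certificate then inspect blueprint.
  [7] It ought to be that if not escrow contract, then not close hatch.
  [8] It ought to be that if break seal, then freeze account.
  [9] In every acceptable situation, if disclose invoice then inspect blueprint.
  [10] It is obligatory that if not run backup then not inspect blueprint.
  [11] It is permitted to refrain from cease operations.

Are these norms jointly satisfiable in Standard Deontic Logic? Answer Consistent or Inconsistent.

Inconsistent

Premises 5 and 8 cover both cases: O(¬break_seal → freeze_account) and O(break_seal → freeze_account). Since ¬break_seal ∨ break_seal is a tautology, O(freeze_account) follows.
With premise 3, O(freeze_account → ¬revoke_certificate), the K-axiom yields O(¬revoke_certificate).
Applying K to premise 6 (O(¬revoke_certificate → inspect_blueprint)) and O(¬revoke_certificate) yields O(inspect_blueprint).
The contrapositive of premise 10 (O(¬run_backup → ¬inspect_blueprint)) is O(inspect_blueprint → run_backup), and O(inspect_blueprint) is already established, so O(run_backup).
Applying K to premise 2 (O(run_backup → lower_boom)) and O(run_backup) yields O(lower_boom).
Premise 4, O(¬close_hatch → ¬lower_boom), contraposes to O(lower_boom → close_hatch); with O(lower_boom) we get O(close_hatch).
Premise 7 is O(¬escrow_contract → ¬close_hatch); contrapositively O(close_hatch → escrow_contract). Since O(close_hatch) holds, K gives O(escrow_contract).
But premise 1, F(escrow_contract), means O(¬escrow_contract).
We now have both O(escrow_contract) and O(¬escrow_contract) — escrow_contract is simultaneously obligatory and forbidden, violating the D-axiom.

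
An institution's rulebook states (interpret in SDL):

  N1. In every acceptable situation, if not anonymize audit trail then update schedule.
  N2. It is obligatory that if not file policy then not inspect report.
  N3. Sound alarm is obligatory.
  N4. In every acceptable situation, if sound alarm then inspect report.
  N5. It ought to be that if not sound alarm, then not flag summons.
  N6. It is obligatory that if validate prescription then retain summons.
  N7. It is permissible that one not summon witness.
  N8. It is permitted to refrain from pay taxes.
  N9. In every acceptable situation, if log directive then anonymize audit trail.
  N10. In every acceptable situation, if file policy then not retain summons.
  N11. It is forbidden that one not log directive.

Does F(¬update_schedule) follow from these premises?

Premise 1 is O(¬anonymize_audit_trail → update_schedule), but O(¬anonymize_audit_trail) is not derivable from the premises, so it does not yield O(update_schedule).
No other premise forces O(update_schedule). An ideal world satisfying every premise can still have ¬update_schedule true, so F(¬update_schedule) is not derivable.

No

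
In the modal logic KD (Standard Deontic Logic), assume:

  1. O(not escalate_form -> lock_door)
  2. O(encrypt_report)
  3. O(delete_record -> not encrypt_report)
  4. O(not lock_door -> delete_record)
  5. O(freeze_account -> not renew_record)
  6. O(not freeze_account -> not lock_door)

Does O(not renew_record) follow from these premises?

Premise 2 gives O(encrypt_report).
The contrapositive of premise 3 (O(delete_record -> not encrypt_report)) is O(encrypt_report -> not delete_record), and O(encrypt_report) is already established, so O(not delete_record).
Premise 4 is O(not lock_door -> delete_record); contrapositively O(not delete_record -> lock_door). Since O(not delete_record) holds, K gives O(lock_door).
The contrapositive of premise 6 (O(not freeze_account -> not lock_door)) is O(lock_door -> freeze_account), and O(lock_door) is already established, so O(freeze_account).
From O(freeze_account) and premise 5, O(freeze_account -> not renew_record), we obtain O(not renew_record).
Premise 1 does not contribute to this derivation.
So O(not renew_record) follows.

Yes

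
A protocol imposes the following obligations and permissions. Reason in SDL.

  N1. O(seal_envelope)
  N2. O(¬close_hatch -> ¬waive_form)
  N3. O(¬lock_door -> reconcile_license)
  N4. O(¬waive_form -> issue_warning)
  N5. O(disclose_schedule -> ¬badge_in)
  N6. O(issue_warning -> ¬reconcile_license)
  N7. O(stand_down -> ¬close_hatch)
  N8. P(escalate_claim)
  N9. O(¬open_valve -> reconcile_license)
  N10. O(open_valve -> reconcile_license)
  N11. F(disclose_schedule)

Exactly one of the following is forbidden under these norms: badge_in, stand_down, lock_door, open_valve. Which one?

By case analysis on open_valve: premise 10 gives O(open_valve -> reconcile_license) and premise 9 gives O(¬open_valve -> reconcile_license), so O(reconcile_license) either way.
The contrapositive of premise 6 (O(issue_warning -> ¬reconcile_license)) is O(reconcile_license -> ¬issue_warning), and O(reconcile_license) is already established, so O(¬issue_warning).
Premise 4 is O(¬waive_form -> issue_warning); contrapositively O(¬issue_warning -> waive_form). Since O(¬issue_warning) holds, K gives O(waive_form).
Premise 2, O(¬close_hatch -> ¬waive_form), contraposes to O(waive_form -> close_hatch); with O(waive_form) we get O(close_hatch).
Premise 7 is O(stand_down -> ¬close_hatch); contrapositively O(close_hatch -> ¬stand_down). Since O(close_hatch) holds, K gives O(¬stand_down).
So O(¬stand_down) holds, i.e. stand_down is forbidden. None of the other listed options is forbidden under the premises.

stand_down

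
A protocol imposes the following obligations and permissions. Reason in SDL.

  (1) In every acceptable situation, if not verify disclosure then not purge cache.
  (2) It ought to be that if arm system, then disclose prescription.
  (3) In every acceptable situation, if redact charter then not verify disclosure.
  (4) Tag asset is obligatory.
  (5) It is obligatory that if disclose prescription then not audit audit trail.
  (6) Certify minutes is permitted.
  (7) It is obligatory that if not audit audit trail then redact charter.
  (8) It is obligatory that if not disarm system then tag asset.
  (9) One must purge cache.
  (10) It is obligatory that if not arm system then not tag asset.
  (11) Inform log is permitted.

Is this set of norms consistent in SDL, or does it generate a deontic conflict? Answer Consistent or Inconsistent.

Premise 4 states O(tag_asset) outright.
Premise 10, O(¬arm_system → ¬tag_asset), contraposes to O(tag_asset → arm_system); with O(tag_asset) we get O(arm_system).
From O(arm_system) and premise 2, O(arm_system → disclose_prescription), we obtain O(disclose_prescription).
Premise 5 is O(disclose_prescription → ¬audit_audit_trail); since O(disclose_prescription), deontic closure gives O(¬audit_audit_trail).
With premise 7, O(¬audit_audit_trail → redact_charter), the K-axiom yields O(redact_charter).
From O(redact_charter) and premise 3, O(redact_charter → ¬verify_disclosure), we obtain O(¬verify_disclosure).
Applying K to premise 1 (O(¬verify_disclosure → ¬purge_cache)) and O(¬verify_disclosure) yields O(¬purge_cache).
But premise 9 directly asserts O(purge_cache).
We now have both O(¬purge_cache) and O(purge_cache) — purge_cache is simultaneously obligatory and forbidden, violating the D-axiom.

Inconsistent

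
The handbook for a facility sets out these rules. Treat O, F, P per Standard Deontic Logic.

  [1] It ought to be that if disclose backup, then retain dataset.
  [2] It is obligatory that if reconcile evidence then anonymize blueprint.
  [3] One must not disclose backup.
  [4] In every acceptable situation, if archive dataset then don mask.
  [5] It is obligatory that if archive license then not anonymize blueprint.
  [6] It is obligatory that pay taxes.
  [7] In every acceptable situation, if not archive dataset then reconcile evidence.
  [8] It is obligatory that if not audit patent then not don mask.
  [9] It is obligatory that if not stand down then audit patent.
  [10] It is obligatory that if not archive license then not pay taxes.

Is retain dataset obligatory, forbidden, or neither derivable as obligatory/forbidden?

Premise 1 is O(disclose_backup → retain_dataset), but O(disclose_backup) is not derivable from the premises, so it does not yield O(retain_dataset).
No premise or chain of K-axiom applications forces O(retain_dataset), and none forces O(¬retain_dataset). So retain_dataset is neither obligatory nor forbidden under these norms.

Neither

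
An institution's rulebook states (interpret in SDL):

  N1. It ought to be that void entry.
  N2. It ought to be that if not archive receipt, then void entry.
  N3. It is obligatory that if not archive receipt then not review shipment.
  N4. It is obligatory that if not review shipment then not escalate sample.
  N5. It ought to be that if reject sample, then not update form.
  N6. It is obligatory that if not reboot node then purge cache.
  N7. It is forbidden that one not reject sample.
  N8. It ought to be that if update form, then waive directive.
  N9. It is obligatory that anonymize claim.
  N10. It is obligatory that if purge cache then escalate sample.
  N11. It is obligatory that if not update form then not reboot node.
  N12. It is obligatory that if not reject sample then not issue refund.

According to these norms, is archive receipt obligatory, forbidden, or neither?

Premise 7, F(¬reject_sample), is equivalent to O(reject_sample).
With premise 5, O(reject_sample → ¬update_form), the K-axiom yields O(¬update_form).
With premise 11, O(¬update_form → ¬reboot_node), the K-axiom yields O(¬reboot_node).
With premise 6, O(¬reboot_node → purge_cache), the K-axiom yields O(purge_cache).
Applying K to premise 10 (O(purge_cache → escalate_sample)) and O(purge_cache) yields O(escalate_sample).
The contrapositive of premise 4 (O(¬review_shipment → ¬escalate_sample)) is O(escalate_sample → review_shipment), and O(escalate_sample) is already established, so O(review_shipment).
The contrapositive of premise 3 (O(¬archive_receipt → ¬review_shipment)) is O(review_shipment → archive_receipt), and O(review_shipment) is already established, so O(archive_receipt).
Premises 1, 2, 8, 9, 12 do not contribute to this derivation.
Hence archive_receipt is obligatory.

Obligatory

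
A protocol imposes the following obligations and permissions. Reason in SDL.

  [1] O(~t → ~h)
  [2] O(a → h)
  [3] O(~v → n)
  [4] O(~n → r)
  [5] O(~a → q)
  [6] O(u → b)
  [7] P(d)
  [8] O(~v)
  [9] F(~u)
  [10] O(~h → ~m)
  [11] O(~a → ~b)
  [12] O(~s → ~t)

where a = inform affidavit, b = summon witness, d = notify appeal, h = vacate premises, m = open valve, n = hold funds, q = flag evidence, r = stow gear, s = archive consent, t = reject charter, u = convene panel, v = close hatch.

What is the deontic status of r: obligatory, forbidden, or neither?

Neither

Premise 4 is O(~n → r), but O(~n) is not derivable from the premises, so it does not yield O(r).
No premise or chain of K-axiom applications forces O(r), and none forces O(~r). So r is neither obligatory nor forbidden under these norms.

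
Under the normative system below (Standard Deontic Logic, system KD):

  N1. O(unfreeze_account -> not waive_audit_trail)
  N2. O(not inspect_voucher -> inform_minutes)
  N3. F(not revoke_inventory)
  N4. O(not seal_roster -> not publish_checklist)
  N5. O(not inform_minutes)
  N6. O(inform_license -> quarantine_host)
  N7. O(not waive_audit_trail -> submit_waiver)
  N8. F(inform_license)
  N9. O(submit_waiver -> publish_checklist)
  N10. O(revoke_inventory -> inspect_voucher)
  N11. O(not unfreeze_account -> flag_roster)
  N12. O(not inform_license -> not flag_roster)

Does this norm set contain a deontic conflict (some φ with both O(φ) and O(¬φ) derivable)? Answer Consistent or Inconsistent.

Consistent

Premise 2 is O(not inspect_voucher -> inform_minutes), but O(not inspect_voucher) is not derivable from the premises, so it does not yield O(inform_minutes).
So O(inform_minutes) is not derivable, and the apparent clash with O(not inform_minutes) does not arise.
A world satisfying every obligation exists (e.g. flag_roster=false, inform_license=false, inform_minutes=false, inspect_voucher=true, publish_checklist=true, quarantine_host=false, revoke_inventory=true, seal_roster=true, submit_waiver=true, unfreeze_account=true, waive_audit_trail=false); no atom is both obligatory and forbidden, so the set is consistent.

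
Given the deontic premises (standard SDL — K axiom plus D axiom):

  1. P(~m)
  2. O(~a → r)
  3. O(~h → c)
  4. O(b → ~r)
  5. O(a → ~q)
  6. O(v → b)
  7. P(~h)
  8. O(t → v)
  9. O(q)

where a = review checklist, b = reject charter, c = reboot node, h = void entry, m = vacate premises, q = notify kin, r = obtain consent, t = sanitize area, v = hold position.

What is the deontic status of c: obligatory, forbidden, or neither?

Neither

Premise 3 is O(~h → c), but O(~h) is not derivable from the premises (the permission P(~h) asserts only ~O(h), not O(~h)), so it does not yield O(c).
No premise or chain of K-axiom applications forces O(c), and none forces O(~c). So c is neither obligatory nor forbidden under these norms.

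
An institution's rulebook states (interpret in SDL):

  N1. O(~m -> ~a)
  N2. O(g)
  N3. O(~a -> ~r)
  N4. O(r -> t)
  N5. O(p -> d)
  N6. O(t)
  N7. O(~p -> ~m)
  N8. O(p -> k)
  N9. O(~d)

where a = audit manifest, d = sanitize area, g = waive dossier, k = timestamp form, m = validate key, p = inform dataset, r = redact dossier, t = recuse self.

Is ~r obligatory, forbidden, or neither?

Obligatory

Premise 9 states O(~d) outright.
The contrapositive of premise 5 (O(p -> d)) is O(~d -> ~p), and O(~d) is already established, so O(~p).
From O(~p) and premise 7, O(~p -> ~m), we obtain O(~m).
With premise 1, O(~m -> ~a), the K-axiom yields O(~a).
From O(~a) and premise 3, O(~a -> ~r), we obtain O(~r).
Premises 2, 4, 6, 8 do not contribute to this derivation.
Hence ~r is obligatory.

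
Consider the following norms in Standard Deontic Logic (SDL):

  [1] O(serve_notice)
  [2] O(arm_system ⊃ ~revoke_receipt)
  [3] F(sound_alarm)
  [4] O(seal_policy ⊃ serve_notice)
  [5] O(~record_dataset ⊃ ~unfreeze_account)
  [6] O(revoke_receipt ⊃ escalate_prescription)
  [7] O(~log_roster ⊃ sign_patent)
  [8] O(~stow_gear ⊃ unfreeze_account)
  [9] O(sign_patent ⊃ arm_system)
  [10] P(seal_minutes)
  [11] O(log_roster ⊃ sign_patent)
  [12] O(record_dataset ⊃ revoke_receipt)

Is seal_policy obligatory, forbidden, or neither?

Neither

Premise 4 is O(seal_policy ⊃ serve_notice); even if O(serve_notice) held, inferring O(seal_policy) would be affirming the consequent — invalid.
No premise or chain of K-axiom applications forces O(seal_policy), and none forces O(~seal_policy). So seal_policy is neither obligatory nor forbidden under these norms.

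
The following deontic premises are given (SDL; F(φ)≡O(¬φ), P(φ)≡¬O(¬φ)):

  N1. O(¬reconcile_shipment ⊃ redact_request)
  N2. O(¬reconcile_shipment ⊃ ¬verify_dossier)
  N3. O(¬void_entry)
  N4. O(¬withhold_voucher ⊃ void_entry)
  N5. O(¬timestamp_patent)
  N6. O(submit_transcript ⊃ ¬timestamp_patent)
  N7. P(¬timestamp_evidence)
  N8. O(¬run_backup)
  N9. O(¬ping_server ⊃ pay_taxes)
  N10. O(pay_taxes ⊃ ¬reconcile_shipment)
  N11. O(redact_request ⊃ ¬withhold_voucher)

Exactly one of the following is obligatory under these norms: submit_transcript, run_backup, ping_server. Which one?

Premise 3 states O(¬void_entry) outright.
Premise 4, O(¬withhold_voucher ⊃ void_entry), contraposes to O(¬void_entry ⊃ withhold_voucher); with O(¬void_entry) we get O(withhold_voucher).
The contrapositive of premise 11 (O(redact_request ⊃ ¬withhold_voucher)) is O(withhold_voucher ⊃ ¬redact_request), and O(withhold_voucher) is already established, so O(¬redact_request).
The contrapositive of premise 1 (O(¬reconcile_shipment ⊃ redact_request)) is O(¬redact_request ⊃ reconcile_shipment), and O(¬redact_request) is already established, so O(reconcile_shipment).
The contrapositive of premise 10 (O(pay_taxes ⊃ ¬reconcile_shipment)) is O(reconcile_shipment ⊃ ¬pay_taxes), and O(reconcile_shipment) is already established, so O(¬pay_taxes).
Premise 9 is O(¬ping_server ⊃ pay_taxes); contrapositively O(¬pay_taxes ⊃ ping_server). Since O(¬pay_taxes) holds, K gives O(ping_server).
So O(ping_server) holds — ping_server is obligatory. None of the other listed options is made obligatory by any chain of premises.

ping_server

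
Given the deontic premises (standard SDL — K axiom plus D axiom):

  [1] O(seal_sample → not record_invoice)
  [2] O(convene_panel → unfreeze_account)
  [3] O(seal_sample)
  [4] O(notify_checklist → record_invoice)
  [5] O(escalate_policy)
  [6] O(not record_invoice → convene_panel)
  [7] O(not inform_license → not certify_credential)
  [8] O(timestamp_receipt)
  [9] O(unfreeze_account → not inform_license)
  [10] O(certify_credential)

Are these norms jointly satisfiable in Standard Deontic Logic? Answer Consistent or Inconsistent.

Premise 10 states O(certify_credential) outright.
Premise 7, O(not inform_license → not certify_credential), contraposes to O(certify_credential → inform_license); with O(certify_credential) we get O(inform_license).
Premise 9, O(unfreeze_account → not inform_license), contraposes to O(inform_license → not unfreeze_account); with O(inform_license) we get O(not unfreeze_account).
Premise 2 is O(convene_panel → unfreeze_account); contrapositively O(not unfreeze_account → not convene_panel). Since O(not unfreeze_account) holds, K gives O(not convene_panel).
Premise 6 is O(not record_invoice → convene_panel); contrapositively O(not convene_panel → record_invoice). Since O(not convene_panel) holds, K gives O(record_invoice).
The contrapositive of premise 1 (O(seal_sample → not record_invoice)) is O(record_invoice → not seal_sample), and O(record_invoice) is already established, so O(not seal_sample).
However, premise 3 gives O(seal_sample).
We now have both O(not seal_sample) and O(seal_sample) — seal_sample is simultaneously obligatory and forbidden, violating the D-axiom.

Inconsistent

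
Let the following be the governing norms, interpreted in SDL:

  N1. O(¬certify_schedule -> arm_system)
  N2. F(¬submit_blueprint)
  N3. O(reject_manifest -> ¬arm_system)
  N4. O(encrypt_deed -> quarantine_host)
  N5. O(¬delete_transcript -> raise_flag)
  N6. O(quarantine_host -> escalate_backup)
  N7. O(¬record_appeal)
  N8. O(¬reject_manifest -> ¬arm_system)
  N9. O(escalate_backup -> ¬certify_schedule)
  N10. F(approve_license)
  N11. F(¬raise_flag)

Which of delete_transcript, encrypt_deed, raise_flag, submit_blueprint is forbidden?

encrypt_deed

Premises 8 and 3 cover both cases: O(¬reject_manifest -> ¬arm_system) and O(reject_manifest -> ¬arm_system). Since ¬reject_manifest ∨ reject_manifest is a tautology, O(¬arm_system) follows.
Premise 1, O(¬certify_schedule -> arm_system), contraposes to O(¬arm_system -> certify_schedule); with O(¬arm_system) we get O(certify_schedule).
Premise 9, O(escalate_backup -> ¬certify_schedule), contraposes to O(certify_schedule -> ¬escalate_backup); with O(certify_schedule) we get O(¬escalate_backup).
Premise 6, O(quarantine_host -> escalate_backup), contraposes to O(¬escalate_backup -> ¬quarantine_host); with O(¬escalate_backup) we get O(¬quarantine_host).
The contrapositive of premise 4 (O(encrypt_deed -> quarantine_host)) is O(¬quarantine_host -> ¬encrypt_deed), and O(¬quarantine_host) is already established, so O(¬encrypt_deed).
So O(¬encrypt_deed) holds, i.e. encrypt_deed is forbidden. None of the other listed options is forbidden under the premises.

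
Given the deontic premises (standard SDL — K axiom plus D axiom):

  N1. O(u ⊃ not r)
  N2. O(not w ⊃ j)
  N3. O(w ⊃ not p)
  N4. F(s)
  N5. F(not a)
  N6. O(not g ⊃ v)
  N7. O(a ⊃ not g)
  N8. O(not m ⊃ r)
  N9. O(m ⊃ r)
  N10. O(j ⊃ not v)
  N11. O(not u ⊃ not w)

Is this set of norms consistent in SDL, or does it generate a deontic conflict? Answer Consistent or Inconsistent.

Inconsistent

Premises 8 and 9 are O(not m ⊃ r) and O(m ⊃ r); every ideal world satisfies not m or m, so in either case r holds — hence O(r).
The contrapositive of premise 1 (O(u ⊃ not r)) is O(r ⊃ not u), and O(r) is already established, so O(not u).
From O(not u) and premise 11, O(not u ⊃ not w), we obtain O(not w).
With premise 2, O(not w ⊃ j), the K-axiom yields O(j).
From O(j) and premise 10, O(j ⊃ not v), we obtain O(not v).
The contrapositive of premise 6 (O(not g ⊃ v)) is O(not v ⊃ g), and O(not v) is already established, so O(g).
Premise 7, O(a ⊃ not g), contraposes to O(g ⊃ not a); with O(g) we get O(not a).
Yet premise 5 is F(not a), i.e. O(a).
We now have both O(not a) and O(a) — a is simultaneously obligatory and forbidden, violating the D-axiom.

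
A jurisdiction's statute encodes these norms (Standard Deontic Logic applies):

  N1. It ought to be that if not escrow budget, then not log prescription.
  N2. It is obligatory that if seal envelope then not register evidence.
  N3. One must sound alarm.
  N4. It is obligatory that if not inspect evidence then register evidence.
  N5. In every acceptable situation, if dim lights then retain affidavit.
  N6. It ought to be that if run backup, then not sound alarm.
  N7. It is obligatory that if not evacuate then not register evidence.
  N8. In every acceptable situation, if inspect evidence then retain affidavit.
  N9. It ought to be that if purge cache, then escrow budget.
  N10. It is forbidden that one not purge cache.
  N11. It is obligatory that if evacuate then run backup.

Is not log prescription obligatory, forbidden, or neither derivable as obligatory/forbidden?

Neither

Premise 1 is O(¬escrow_budget → ¬log_prescription), but O(¬escrow_budget) is not derivable from the premises, so it does not yield O(¬log_prescription).
No premise or chain of K-axiom applications forces O(¬log_prescription), and none forces O(log_prescription). So ¬log_prescription is neither obligatory nor forbidden under these norms.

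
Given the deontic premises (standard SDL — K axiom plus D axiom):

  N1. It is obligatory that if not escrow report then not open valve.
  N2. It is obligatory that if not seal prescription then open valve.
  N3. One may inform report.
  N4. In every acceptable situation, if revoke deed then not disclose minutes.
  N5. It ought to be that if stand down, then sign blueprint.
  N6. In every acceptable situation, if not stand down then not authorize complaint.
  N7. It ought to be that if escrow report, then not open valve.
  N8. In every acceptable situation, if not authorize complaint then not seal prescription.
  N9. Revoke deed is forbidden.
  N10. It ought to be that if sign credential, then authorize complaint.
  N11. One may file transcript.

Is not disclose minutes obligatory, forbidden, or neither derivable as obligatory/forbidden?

Neither

Premise 4 is O(revoke_deed → ¬disclose_minutes), but O(revoke_deed) is not derivable from the premises, so it does not yield O(¬disclose_minutes).
No premise or chain of K-axiom applications forces O(¬disclose_minutes), and none forces O(disclose_minutes). So ¬disclose_minutes is neither obligatory nor forbidden under these norms.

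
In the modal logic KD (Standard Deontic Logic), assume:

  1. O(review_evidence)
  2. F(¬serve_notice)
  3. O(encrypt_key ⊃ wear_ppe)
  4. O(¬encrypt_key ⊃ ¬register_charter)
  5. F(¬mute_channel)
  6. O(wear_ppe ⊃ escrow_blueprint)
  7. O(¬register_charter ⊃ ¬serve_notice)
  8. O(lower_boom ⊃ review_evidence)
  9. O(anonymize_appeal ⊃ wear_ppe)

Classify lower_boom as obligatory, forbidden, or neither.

Neither

Premise 8 is O(lower_boom ⊃ review_evidence); even if O(review_evidence) held, inferring O(lower_boom) would be affirming the consequent — invalid.
No premise or chain of K-axiom applications forces O(lower_boom), and none forces O(¬lower_boom). So lower_boom is neither obligatory nor forbidden under these norms.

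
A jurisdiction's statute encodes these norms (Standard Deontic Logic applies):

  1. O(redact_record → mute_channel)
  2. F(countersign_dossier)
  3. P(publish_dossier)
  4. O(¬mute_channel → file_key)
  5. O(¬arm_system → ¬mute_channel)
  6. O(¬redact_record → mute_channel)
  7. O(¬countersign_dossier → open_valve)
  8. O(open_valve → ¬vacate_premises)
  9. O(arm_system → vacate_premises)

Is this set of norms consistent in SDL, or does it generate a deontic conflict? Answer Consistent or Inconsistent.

Inconsistent

By case analysis on redact_record: premise 1 gives O(redact_record → mute_channel) and premise 6 gives O(¬redact_record → mute_channel), so O(mute_channel) either way.
The contrapositive of premise 5 (O(¬arm_system → ¬mute_channel)) is O(mute_channel → arm_system), and O(mute_channel) is already established, so O(arm_system).
With premise 9, O(arm_system → vacate_premises), the K-axiom yields O(vacate_premises).
The contrapositive of premise 8 (O(open_valve → ¬vacate_premises)) is O(vacate_premises → ¬open_valve), and O(vacate_premises) is already established, so O(¬open_valve).
Premise 7 is O(¬countersign_dossier → open_valve); contrapositively O(¬open_valve → countersign_dossier). Since O(¬open_valve) holds, K gives O(countersign_dossier).
Yet premise 2 is F(countersign_dossier), i.e. O(¬countersign_dossier).
We now have both O(countersign_dossier) and O(¬countersign_dossier) — countersign_dossier is simultaneously obligatory and forbidden, violating the D-axiom.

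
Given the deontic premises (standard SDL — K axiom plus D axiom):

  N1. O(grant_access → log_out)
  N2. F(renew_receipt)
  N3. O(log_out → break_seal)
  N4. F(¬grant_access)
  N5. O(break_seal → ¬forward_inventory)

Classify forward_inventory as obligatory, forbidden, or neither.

Forbidden

Premise 4, F(¬grant_access), is equivalent to O(grant_access).
Applying K to premise 1 (O(grant_access → log_out)) and O(grant_access) yields O(log_out).
With premise 3, O(log_out → break_seal), the K-axiom yields O(break_seal).
From O(break_seal) and premise 5, O(break_seal → ¬forward_inventory), we obtain O(¬forward_inventory).
Premise 2 does not contribute to this derivation.
Thus O(¬forward_inventory), which is F(forward_inventory): forward_inventory is forbidden.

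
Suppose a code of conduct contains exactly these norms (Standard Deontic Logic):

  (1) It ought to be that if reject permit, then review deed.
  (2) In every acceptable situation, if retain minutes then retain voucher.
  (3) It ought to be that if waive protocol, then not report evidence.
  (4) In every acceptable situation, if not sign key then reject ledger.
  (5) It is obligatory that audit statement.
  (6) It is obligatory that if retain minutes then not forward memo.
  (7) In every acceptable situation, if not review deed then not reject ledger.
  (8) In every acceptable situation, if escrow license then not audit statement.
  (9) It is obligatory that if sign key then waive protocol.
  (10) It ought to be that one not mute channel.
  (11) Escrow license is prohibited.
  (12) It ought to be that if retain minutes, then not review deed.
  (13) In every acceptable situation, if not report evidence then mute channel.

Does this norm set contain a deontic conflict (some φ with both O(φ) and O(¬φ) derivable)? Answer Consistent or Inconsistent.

Premise 8 is O(escrow_license → ¬audit_statement), but O(escrow_license) is not derivable from the premises, so it does not yield O(¬audit_statement).
So O(¬audit_statement) is not derivable, and the apparent clash with O(audit_statement) does not arise.
A world satisfying every obligation exists (e.g. audit_statement=true, escrow_license=false, forward_memo=false, mute_channel=false, reject_ledger=true, reject_permit=false, report_evidence=true, retain_minutes=false, retain_voucher=false, review_deed=true, sign_key=false, waive_protocol=false); no atom is both obligatory and forbidden, so the set is consistent.

Consistent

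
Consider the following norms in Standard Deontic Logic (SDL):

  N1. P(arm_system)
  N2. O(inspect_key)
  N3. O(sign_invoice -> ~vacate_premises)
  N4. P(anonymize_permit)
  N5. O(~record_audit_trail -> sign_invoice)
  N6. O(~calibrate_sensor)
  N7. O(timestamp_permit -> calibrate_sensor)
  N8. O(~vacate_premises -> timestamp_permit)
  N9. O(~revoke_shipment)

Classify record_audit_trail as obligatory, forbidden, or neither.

Obligatory

From premise 6 we have O(~calibrate_sensor).
Premise 7 is O(timestamp_permit -> calibrate_sensor); contrapositively O(~calibrate_sensor -> ~timestamp_permit). Since O(~calibrate_sensor) holds, K gives O(~timestamp_permit).
Premise 8, O(~vacate_premises -> timestamp_permit), contraposes to O(~timestamp_permit -> vacate_premises); with O(~timestamp_permit) we get O(vacate_premises).
The contrapositive of premise 3 (O(sign_invoice -> ~vacate_premises)) is O(vacate_premises -> ~sign_invoice), and O(vacate_premises) is already established, so O(~sign_invoice).
Premise 5, O(~record_audit_trail -> sign_invoice), contraposes to O(~sign_invoice -> record_audit_trail); with O(~sign_invoice) we get O(record_audit_trail).
Premises 1, 2, 4, 9 do not contribute to this derivation.
Hence record_audit_trail is obligatory.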